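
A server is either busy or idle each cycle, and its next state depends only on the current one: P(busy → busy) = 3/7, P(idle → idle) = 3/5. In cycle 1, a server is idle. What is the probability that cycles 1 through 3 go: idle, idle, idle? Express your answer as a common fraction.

9/25

Cycle 1 is given. For each transition, use the conditional probability from the current state:
P(idle | idle) = 3/5; P(idle | idle) = 3/5.
P = 3/5 × 3/5 = 9/25.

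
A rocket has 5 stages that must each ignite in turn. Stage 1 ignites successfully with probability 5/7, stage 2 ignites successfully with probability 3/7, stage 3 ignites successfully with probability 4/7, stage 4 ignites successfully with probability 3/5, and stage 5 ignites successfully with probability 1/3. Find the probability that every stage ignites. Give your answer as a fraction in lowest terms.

12/343

Each stage is reached only if all earlier stages succeed, so
P = 5/7 × 3/7 × 4/7 × 3/5 × 1/3 = 180/5145 = 12/343.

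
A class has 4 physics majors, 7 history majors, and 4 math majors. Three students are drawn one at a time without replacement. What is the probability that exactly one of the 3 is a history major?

One ordering (a history major drawn first) has probability 7/15 × 8/14 × 7/13 = 392/2730 = 28/195.
There are C(3,1) = 3 such orderings, each equally likely, so P = 3 × 28/195 = 28/65.

28/65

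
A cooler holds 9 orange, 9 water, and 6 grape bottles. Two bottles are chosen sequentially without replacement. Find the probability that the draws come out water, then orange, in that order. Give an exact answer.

27/184

Each draw changes the counts, so multiply the conditional probabilities along the sequence:
P = 9/24 × 9/23 = 81/552 = 27/184.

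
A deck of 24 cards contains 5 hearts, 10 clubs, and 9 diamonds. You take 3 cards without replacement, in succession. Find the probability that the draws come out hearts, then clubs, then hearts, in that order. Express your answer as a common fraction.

Multiply the probability of each draw given the previous ones:
P = 5/24 × 10/23 × 4/22 = 200/12144 = 25/1518.

25/1518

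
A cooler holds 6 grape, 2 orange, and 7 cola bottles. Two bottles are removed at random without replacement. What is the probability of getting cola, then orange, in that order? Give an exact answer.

1/15

Chain rule:
P = 7/15 × 2/14 = 14/210 = 1/15.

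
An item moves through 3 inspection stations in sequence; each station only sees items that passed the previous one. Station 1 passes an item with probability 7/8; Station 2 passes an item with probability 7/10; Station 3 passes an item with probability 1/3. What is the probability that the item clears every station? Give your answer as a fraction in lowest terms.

49/240

The events are sequential, so multiply the conditional probabilities:
P = 7/8 × 7/10 × 1/3 = 49/240.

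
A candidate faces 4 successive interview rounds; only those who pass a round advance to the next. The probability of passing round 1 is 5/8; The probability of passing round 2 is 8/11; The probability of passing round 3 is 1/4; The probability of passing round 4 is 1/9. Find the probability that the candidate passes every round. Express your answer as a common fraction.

Each stage is reached only if all earlier stages succeed, so
P = 5/8 × 8/11 × 1/4 × 1/9 = 40/3168 = 5/396.

5/396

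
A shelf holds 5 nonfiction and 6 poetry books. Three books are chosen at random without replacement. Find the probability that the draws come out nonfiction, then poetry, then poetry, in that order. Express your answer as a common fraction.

5/33

Chain rule:
P = 5/11 × 6/10 × 5/9 = 150/990 = 5/33.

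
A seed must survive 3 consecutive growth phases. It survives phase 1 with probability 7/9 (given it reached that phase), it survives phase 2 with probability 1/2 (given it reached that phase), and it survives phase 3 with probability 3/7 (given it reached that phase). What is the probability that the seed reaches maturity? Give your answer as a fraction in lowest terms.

The events are sequential, so multiply the conditional probabilities:
P = 7/9 × 1/2 × 3/7 = 21/126 = 1/6.

1/6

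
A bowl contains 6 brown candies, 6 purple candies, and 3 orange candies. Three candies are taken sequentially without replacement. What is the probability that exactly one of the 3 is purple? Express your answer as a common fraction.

One ordering (purple drawn first) has probability 6/15 × 9/14 × 8/13 = 432/2730 = 72/455.
There are C(3,1) = 3 such orderings, each equally likely, so P = 3 × 72/455 = 216/455.

216/455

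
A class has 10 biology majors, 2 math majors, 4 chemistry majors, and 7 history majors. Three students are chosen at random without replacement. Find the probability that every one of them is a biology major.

P(all biology majors) = 10/23 × 9/22 × 8/21 = 720/10626 = 120/1771.

120/1771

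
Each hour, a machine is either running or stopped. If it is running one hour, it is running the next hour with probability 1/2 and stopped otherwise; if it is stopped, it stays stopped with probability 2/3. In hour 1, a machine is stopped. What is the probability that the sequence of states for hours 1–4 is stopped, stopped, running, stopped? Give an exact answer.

1/9

Hour 1 is given. For each transition, use the conditional probability from the current state:
P(stopped | stopped) = 2/3; P(running | stopped) = 1/3; P(stopped | running) = 1/2.
P = 2/3 × 1/3 × 1/2 = 2/18 = 1/9.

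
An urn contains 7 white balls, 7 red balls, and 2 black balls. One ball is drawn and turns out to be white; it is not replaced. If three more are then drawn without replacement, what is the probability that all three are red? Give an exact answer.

1/13

After the first draw, 7 of the remaining 15 balls are red.
P = 7/15 × 6/14 × 5/13 = 210/2730 = 1/13.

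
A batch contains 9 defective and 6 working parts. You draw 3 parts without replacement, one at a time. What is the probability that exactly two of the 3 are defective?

One ordering (defective drawn first) has probability 9/15 × 8/14 × 6/13 = 432/2730 = 72/455.
There are C(3,2) = 3 such orderings, each equally likely, so P = 3 × 72/455 = 216/455.

216/455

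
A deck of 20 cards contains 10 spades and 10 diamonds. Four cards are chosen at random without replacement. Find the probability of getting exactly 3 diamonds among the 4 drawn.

80/323

One ordering (diamonds drawn first) has probability 10/20 × 9/19 × 8/18 × 10/17 = 7200/116280 = 20/323.
There are C(4,3) = 4 such orderings, each equally likely, so P = 4 × 20/323 = 80/323.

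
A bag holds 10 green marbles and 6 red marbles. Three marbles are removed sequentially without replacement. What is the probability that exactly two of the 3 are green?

27/56

One ordering (green drawn first) has probability 10/16 × 9/15 × 6/14 = 540/3360 = 9/56.
There are C(3,2) = 3 such orderings, each equally likely, so P = 3 × 9/56 = 27/56.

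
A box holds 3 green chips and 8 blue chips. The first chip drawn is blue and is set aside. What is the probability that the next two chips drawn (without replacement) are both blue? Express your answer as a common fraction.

With the first chip removed, 7 blue remain out of 10.
P = 7/10 × 6/9 = 42/90 = 7/15.

7/15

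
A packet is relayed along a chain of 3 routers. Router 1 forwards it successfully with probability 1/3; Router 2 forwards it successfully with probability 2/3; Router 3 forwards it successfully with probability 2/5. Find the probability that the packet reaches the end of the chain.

Multiplying along the chain,
P = 1/3 × 2/3 × 2/5 = 4/45.

4/45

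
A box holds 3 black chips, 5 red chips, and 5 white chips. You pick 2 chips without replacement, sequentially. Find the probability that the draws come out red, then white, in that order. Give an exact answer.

25/156

Each draw changes the counts, so multiply the conditional probabilities along the sequence:
P = 5/13 × 5/12 = 25/156.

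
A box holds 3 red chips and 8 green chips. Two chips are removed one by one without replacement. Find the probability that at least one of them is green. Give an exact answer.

P(no green) = 3/11 × 2/10 = 6/110 = 3/55.
P(at least one) = 1 − 3/55 = 52/55.

52/55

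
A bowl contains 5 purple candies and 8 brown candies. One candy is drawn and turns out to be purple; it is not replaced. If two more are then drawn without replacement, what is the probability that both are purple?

After the first draw, 4 of the remaining 12 candies are purple.
P = 4/12 × 3/11 = 12/132 = 1/11.

1/11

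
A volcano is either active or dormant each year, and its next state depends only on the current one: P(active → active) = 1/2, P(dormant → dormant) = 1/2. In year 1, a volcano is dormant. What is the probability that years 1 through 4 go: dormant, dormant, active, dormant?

1/8

Year 1 is given. For each transition, use the conditional probability from the current state:
P(dormant | dormant) = 1/2; P(active | dormant) = 1/2; P(dormant | active) = 1/2.
P = 1/2 × 1/2 × 1/2 = 1/8.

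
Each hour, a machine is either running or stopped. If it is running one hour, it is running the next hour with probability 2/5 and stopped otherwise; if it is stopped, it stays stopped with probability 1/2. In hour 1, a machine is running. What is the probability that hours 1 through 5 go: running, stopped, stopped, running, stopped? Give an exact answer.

9/100

Hour 1 is given. For each transition, use the conditional probability from the current state:
P(stopped | running) = 3/5; P(stopped | stopped) = 1/2; P(running | stopped) = 1/2; P(stopped | running) = 3/5.
P = 3/5 × 1/2 × 1/2 × 3/5 = 9/100.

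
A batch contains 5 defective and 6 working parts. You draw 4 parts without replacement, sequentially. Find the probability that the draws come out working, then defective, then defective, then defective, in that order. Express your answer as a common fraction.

1/22

Each draw changes the counts, so multiply the conditional probabilities along the sequence:
P = 6/11 × 5/10 × 4/9 × 3/8 = 360/7920 = 1/22.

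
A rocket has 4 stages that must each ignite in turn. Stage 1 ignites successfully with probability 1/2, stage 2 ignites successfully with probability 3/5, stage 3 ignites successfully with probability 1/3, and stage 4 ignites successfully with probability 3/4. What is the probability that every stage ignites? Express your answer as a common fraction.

3/40

Multiplying along the chain,
P = 1/2 × 3/5 × 1/3 × 3/4 = 9/120 = 3/40.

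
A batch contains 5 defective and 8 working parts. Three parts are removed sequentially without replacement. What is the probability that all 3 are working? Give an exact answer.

28/143

P(every draw is working) = 8/13 × 7/12 × 6/11 = 336/1716 = 28/143.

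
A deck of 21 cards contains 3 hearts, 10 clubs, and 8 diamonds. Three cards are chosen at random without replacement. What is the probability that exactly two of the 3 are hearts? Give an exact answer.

One ordering (hearts drawn first) has probability 3/21 × 2/20 × 18/19 = 108/7980 = 9/665.
There are C(3,2) = 3 such orderings, each equally likely, so P = 3 × 9/665 = 27/665.

27/665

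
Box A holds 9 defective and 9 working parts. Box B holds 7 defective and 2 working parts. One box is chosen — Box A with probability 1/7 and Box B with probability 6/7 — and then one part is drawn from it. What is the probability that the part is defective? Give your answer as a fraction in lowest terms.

From Box A: P(defective) = 9/18.
From Box B: P(defective) = 7/9.
Total probability = (1/7)(9/18) + (6/7)(7/9) = 31/42.

31/42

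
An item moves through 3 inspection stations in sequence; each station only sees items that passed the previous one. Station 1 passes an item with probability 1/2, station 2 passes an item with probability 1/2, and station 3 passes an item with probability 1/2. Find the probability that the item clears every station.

Each stage is reached only if all earlier stages succeed, so
P = 1/2 × 1/2 × 1/2 = 1/8.

1/8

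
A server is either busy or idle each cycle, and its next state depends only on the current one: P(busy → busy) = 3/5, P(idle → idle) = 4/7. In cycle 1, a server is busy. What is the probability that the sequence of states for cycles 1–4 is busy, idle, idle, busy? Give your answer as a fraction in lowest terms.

24/245

Cycle 1 is given. For each transition, use the conditional probability from the current state:
P(idle | busy) = 2/5; P(idle | idle) = 4/7; P(busy | idle) = 3/7.
P = 2/5 × 4/7 × 3/7 = 24/245.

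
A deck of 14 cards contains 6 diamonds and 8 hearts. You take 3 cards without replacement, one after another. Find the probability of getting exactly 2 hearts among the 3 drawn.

6/13

One ordering (hearts drawn first) has probability 8/14 × 7/13 × 6/12 = 336/2184 = 2/13.
There are C(3,2) = 3 such orderings, each equally likely, so P = 3 × 2/13 = 6/13.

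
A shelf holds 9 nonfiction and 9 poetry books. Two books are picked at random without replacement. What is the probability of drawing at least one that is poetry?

13/17

P(no poetry) = 9/18 × 8/17 = 72/306 = 4/17.
P(at least one) = 1 − 4/17 = 13/17.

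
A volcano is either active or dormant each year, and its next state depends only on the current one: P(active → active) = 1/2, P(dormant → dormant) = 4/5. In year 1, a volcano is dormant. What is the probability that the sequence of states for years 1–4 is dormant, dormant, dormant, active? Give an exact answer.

16/125

Year 1 is given. For each transition, use the conditional probability from the current state:
P(dormant | dormant) = 4/5; P(dormant | dormant) = 4/5; P(active | dormant) = 1/5.
P = 4/5 × 4/5 × 1/5 = 16/125.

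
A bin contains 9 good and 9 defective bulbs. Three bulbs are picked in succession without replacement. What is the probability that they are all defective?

7/68

P(every draw is defective) = 9/18 × 8/17 × 7/16 = 504/4896 = 7/68.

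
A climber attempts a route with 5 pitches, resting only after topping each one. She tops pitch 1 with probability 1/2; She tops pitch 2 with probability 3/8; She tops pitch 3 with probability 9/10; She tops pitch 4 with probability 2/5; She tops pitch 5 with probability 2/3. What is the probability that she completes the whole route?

9/200

The events are sequential, so multiply the conditional probabilities:
P = 1/2 × 3/8 × 9/10 × 2/5 × 2/3 = 108/2400 = 9/200.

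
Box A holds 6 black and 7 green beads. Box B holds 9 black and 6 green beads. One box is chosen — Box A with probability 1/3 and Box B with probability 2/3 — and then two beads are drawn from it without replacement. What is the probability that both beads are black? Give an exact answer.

799/2730

From Box A: P(both black) = (6/13)(5/12) = 5/26.
From Box B: P(both black) = (9/15)(8/14) = 12/35.
Total probability = (1/3)(5/26) + (2/3)(12/35) = 799/2730.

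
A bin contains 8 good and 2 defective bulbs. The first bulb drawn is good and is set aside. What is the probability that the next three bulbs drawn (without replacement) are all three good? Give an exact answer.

With the first bulb removed, 7 good remain out of 9.
P = 7/9 × 6/8 × 5/7 = 210/504 = 5/12.

5/12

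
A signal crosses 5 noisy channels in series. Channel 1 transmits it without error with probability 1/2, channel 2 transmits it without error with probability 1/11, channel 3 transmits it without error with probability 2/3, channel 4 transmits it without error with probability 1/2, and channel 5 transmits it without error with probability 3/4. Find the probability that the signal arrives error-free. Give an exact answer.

Each stage is reached only if all earlier stages succeed, so
P = 1/2 × 1/11 × 2/3 × 1/2 × 3/4 = 6/528 = 1/88.

1/88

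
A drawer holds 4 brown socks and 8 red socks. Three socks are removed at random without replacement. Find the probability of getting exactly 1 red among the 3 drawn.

12/55

One ordering (red drawn first) has probability 8/12 × 4/11 × 3/10 = 96/1320 = 4/55.
There are C(3,1) = 3 such orderings, each equally likely, so P = 3 × 4/55 = 12/55.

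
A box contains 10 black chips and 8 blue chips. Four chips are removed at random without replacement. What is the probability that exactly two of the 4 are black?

One ordering (black drawn first) has probability 10/18 × 9/17 × 8/16 × 7/15 = 5040/73440 = 7/102.
There are C(4,2) = 6 such orderings, each equally likely, so P = 6 × 7/102 = 7/17.

7/17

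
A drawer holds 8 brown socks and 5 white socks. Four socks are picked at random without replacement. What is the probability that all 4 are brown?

P = 8/13 × 7/12 × 6/11 × 5/10 = 1680/17160 = 14/143.

14/143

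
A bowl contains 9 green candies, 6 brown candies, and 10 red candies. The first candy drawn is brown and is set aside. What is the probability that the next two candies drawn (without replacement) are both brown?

5/138

With the first candy removed, 5 brown remain out of 24.
P = 5/24 × 4/23 = 20/552 = 5/138.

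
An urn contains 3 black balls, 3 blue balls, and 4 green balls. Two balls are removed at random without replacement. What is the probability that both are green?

P(every draw is green) = 4/10 × 3/9 = 12/90 = 2/15.

2/15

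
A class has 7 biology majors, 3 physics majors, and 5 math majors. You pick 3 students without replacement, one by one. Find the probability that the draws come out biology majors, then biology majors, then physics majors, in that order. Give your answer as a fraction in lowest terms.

3/65

Multiply the probability of each draw given the previous ones:
P = 7/15 × 6/14 × 3/13 = 126/2730 = 3/65.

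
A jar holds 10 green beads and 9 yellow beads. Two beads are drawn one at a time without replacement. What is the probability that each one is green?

5/19

P(every draw is green) = 10/19 × 9/18 = 90/342 = 5/19.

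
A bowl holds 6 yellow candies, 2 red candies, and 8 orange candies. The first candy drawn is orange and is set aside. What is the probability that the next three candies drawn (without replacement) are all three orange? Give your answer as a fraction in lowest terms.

With the first candy removed, 7 orange remain out of 15.
P = 7/15 × 6/14 × 5/13 = 210/2730 = 1/13.

1/13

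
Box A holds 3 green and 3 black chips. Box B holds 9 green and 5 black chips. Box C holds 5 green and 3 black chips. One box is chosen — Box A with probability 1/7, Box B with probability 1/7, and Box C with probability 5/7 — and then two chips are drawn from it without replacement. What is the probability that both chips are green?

2167/6370

From Box A: P(both green) = (3/6)(2/5) = 1/5.
From Box B: P(both green) = (9/14)(8/13) = 36/91.
From Box C: P(both green) = (5/8)(4/7) = 5/14.
Total probability = (1/7)(1/5) + (1/7)(36/91) + (5/7)(5/14) = 2167/6370.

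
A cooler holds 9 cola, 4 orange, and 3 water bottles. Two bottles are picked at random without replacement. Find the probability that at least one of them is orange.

9/20

P(no orange) = 12/16 × 11/15 = 132/240 = 11/20.
P(at least one) = 1 − 11/20 = 9/20.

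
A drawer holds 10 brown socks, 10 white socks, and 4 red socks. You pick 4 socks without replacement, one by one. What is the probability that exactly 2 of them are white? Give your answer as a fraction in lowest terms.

195/506

One ordering (white drawn first) has probability 10/24 × 9/23 × 14/22 × 13/21 = 16380/255024 = 65/1012.
There are C(4,2) = 6 such orderings, each equally likely, so P = 6 × 65/1012 = 195/506.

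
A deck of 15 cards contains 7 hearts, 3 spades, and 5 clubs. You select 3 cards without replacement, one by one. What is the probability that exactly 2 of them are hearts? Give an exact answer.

24/65

One ordering (hearts drawn first) has probability 7/15 × 6/14 × 8/13 = 336/2730 = 8/65.
There are C(3,2) = 3 such orderings, each equally likely, so P = 3 × 8/65 = 24/65.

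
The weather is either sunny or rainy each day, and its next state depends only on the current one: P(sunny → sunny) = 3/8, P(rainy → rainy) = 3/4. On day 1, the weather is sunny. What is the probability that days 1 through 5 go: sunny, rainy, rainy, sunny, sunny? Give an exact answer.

45/1024

Day 1 is given. For each transition, use the conditional probability from the current state:
P(rainy | sunny) = 5/8; P(rainy | rainy) = 3/4; P(sunny | rainy) = 1/4; P(sunny | sunny) = 3/8.
P = 5/8 × 3/4 × 1/4 × 3/8 = 45/1024.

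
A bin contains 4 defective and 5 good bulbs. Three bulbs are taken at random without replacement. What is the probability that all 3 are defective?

1/21

P(all defective) = 4/9 × 3/8 × 2/7 = 24/504 = 1/21.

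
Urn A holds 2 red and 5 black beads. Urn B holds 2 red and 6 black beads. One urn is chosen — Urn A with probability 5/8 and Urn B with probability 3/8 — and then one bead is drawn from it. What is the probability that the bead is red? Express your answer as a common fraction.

From Urn A: P(red) = 2/7.
From Urn B: P(red) = 2/8.
Total probability = (5/8)(2/7) + (3/8)(2/8) = 61/224.

61/224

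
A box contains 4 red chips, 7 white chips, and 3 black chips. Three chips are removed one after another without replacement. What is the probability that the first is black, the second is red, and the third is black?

1/91

Each draw changes the counts, so multiply the conditional probabilities along the sequence:
P = 3/14 × 4/13 × 2/12 = 24/2184 = 1/91.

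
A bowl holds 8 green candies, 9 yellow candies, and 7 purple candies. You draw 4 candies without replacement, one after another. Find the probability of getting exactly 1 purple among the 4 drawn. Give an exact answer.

340/759

One ordering (purple drawn first) has probability 7/24 × 17/23 × 16/22 × 15/21 = 28560/255024 = 85/759.
There are C(4,1) = 4 such orderings, each equally likely, so P = 4 × 85/759 = 340/759.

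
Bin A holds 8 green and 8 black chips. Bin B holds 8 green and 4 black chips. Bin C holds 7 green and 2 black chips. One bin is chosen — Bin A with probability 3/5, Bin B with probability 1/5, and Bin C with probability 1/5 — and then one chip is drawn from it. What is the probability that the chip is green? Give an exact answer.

53/90

From Bin A: P(green) = 8/16.
From Bin B: P(green) = 8/12.
From Bin C: P(green) = 7/9.
Total probability = (3/5)(8/16) + (1/5)(8/12) + (1/5)(7/9) = 53/90.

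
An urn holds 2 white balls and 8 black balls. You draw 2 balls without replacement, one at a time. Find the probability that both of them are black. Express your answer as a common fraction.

P = 8/10 × 7/9 = 56/90 = 28/45.

28/45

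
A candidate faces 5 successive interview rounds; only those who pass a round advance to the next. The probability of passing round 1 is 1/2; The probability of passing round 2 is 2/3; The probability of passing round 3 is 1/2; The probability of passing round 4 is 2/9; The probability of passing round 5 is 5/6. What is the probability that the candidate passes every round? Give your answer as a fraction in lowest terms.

5/162

The events are sequential, so multiply the conditional probabilities:
P = 1/2 × 2/3 × 1/2 × 2/9 × 5/6 = 20/648 = 5/162.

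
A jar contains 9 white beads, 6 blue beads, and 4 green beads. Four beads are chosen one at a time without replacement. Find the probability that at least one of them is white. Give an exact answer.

P(no white) = 10/19 × 9/18 × 8/17 × 7/16 = 5040/93024 = 35/646.
P(at least one) = 1 − 35/646 = 611/646.

611/646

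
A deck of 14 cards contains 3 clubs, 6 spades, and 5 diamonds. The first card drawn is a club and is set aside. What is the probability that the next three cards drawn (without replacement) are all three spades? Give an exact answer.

With the first card removed, 6 spades remain out of 13.
P = 6/13 × 5/12 × 4/11 = 120/1716 = 10/143.

10/143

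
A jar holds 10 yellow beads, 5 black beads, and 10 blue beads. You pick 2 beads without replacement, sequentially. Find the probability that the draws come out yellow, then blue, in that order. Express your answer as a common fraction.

Multiply the probability of each draw given the previous ones:
P = 10/25 × 10/24 = 100/600 = 1/6.

1/6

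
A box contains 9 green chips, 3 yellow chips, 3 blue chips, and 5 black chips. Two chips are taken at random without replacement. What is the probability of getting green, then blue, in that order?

Each draw changes the counts, so multiply the conditional probabilities along the sequence:
P = 9/20 × 3/19 = 27/380.

27/380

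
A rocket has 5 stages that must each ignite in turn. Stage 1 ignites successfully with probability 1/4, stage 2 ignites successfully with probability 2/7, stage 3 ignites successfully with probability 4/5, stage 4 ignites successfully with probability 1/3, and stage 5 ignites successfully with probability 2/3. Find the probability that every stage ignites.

The events are sequential, so multiply the conditional probabilities:
P = 1/4 × 2/7 × 4/5 × 1/3 × 2/3 = 16/1260 = 4/315.

4/315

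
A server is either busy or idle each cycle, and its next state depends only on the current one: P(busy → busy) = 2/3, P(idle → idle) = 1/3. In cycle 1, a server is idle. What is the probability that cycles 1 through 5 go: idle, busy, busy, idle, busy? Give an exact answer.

8/81

Cycle 1 is given. For each transition, use the conditional probability from the current state:
P(busy | idle) = 2/3; P(busy | busy) = 2/3; P(idle | busy) = 1/3; P(busy | idle) = 2/3.
P = 2/3 × 2/3 × 1/3 × 2/3 = 8/81.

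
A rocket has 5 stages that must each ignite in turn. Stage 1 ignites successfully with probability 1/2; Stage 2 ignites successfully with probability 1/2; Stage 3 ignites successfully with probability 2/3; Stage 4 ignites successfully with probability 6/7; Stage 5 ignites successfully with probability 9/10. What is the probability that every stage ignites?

The events are sequential, so multiply the conditional probabilities:
P = 1/2 × 1/2 × 2/3 × 6/7 × 9/10 = 108/840 = 9/70.

9/70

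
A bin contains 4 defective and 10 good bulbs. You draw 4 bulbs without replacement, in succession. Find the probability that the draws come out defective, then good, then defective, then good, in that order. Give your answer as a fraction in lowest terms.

Chain rule:
P = 4/14 × 10/13 × 3/12 × 9/11 = 1080/24024 = 45/1001.

45/1001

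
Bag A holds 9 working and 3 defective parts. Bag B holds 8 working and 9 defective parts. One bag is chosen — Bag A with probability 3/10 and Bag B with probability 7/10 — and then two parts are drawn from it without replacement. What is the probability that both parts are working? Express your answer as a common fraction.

From Bag A: P(both working) = (9/12)(8/11) = 6/11.
From Bag B: P(both working) = (8/17)(7/16) = 7/34.
Total probability = (3/10)(6/11) + (7/10)(7/34) = 1151/3740.

1151/3740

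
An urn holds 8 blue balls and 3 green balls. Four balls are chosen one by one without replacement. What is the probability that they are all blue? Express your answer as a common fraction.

P = 8/11 × 7/10 × 6/9 × 5/8 = 1680/7920 = 7/33.

7/33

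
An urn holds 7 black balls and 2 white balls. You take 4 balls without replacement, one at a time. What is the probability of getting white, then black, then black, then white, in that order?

Chain rule:
P = 2/9 × 7/8 × 6/7 × 1/6 = 84/3024 = 1/36.

1/36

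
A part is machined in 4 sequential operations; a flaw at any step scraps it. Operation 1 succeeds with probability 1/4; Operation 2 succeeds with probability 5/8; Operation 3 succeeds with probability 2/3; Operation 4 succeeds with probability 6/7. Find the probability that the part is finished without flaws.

5/56

Each stage is reached only if all earlier stages succeed, so
P = 1/4 × 5/8 × 2/3 × 6/7 = 60/672 = 5/56.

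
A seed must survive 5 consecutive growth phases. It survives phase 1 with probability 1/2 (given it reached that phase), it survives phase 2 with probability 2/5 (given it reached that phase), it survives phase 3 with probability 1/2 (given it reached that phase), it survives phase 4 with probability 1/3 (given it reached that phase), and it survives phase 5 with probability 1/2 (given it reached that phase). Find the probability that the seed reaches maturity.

The events are sequential, so multiply the conditional probabilities:
P = 1/2 × 2/5 × 1/2 × 1/3 × 1/2 = 2/120 = 1/60.

1/60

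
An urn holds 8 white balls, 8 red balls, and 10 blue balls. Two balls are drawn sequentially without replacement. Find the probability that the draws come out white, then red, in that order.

32/325

Each draw changes the counts, so multiply the conditional probabilities along the sequence:
P = 8/26 × 8/25 = 64/650 = 32/325.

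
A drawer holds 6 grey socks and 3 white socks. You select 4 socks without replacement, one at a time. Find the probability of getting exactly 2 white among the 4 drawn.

5/14

One ordering (white drawn first) has probability 3/9 × 2/8 × 6/7 × 5/6 = 180/3024 = 5/84.
There are C(4,2) = 6 such orderings, each equally likely, so P = 6 × 5/84 = 5/14.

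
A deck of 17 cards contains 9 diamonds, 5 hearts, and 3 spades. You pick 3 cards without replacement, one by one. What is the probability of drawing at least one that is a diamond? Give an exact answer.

P(no diamonds) = 8/17 × 7/16 × 6/15 = 336/4080 = 7/85.
P(at least one) = 1 − 7/85 = 78/85.

78/85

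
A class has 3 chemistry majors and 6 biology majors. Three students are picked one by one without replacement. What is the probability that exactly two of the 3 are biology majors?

15/28

One ordering (biology majors drawn first) has probability 6/9 × 5/8 × 3/7 = 90/504 = 5/28.
There are C(3,2) = 3 such orderings, each equally likely, so P = 3 × 5/28 = 15/28.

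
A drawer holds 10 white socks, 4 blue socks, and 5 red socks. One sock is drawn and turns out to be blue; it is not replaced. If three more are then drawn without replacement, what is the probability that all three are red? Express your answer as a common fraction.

After the first draw, 5 of the remaining 18 socks are red.
P = 5/18 × 4/17 × 3/16 = 60/4896 = 5/408.

5/408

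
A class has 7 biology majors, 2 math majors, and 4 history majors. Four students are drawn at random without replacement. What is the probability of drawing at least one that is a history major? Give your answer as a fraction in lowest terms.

589/715

P(no history majors) = 9/13 × 8/12 × 7/11 × 6/10 = 3024/17160 = 126/715.
P(at least one) = 1 − 126/715 = 589/715.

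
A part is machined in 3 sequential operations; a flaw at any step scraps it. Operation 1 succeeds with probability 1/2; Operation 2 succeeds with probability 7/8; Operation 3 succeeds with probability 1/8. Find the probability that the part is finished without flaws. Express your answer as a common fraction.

The events are sequential, so multiply the conditional probabilities:
P = 1/2 × 7/8 × 1/8 = 7/128.

7/128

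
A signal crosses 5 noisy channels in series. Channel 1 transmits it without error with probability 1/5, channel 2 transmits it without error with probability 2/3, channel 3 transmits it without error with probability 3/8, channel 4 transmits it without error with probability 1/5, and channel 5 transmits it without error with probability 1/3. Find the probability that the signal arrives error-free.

1/300

Multiplying along the chain,
P = 1/5 × 2/3 × 3/8 × 1/5 × 1/3 = 6/1800 = 1/300.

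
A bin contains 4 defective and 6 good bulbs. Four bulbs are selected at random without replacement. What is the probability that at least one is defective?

P(no defective) = 6/10 × 5/9 × 4/8 × 3/7 = 360/5040 = 1/14.
P(at least one) = 1 − 1/14 = 13/14.

13/14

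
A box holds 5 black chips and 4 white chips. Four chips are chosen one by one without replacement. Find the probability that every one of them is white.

P = 4/9 × 3/8 × 2/7 × 1/6 = 24/3024 = 1/126.

1/126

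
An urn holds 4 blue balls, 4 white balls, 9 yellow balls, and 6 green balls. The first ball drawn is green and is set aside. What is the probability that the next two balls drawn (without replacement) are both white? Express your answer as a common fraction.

After the first draw, 4 of the remaining 22 balls are white.
P = 4/22 × 3/21 = 12/462 = 2/77.

2/77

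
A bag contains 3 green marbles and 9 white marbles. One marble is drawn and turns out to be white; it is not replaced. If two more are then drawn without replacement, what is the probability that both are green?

After the first draw, 3 of the remaining 11 marbles are green.
P = 3/11 × 2/10 = 6/110 = 3/55.

3/55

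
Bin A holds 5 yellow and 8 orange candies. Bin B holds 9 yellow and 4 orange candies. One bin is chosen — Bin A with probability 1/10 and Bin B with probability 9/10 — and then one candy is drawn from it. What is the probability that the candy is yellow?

43/65

From Bin A: P(yellow) = 5/13.
From Bin B: P(yellow) = 9/13.
Total probability = (1/10)(5/13) + (9/10)(9/13) = 43/65.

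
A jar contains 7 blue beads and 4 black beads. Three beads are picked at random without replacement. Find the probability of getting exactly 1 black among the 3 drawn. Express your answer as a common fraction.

One ordering (black drawn first) has probability 4/11 × 7/10 × 6/9 = 168/990 = 28/165.
There are C(3,1) = 3 such orderings, each equally likely, so P = 3 × 28/165 = 28/55.

28/55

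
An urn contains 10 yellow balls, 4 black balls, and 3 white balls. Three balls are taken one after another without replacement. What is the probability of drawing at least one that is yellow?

129/136

P(no yellow) = 7/17 × 6/16 × 5/15 = 210/4080 = 7/136.
P(at least one) = 1 − 7/136 = 129/136.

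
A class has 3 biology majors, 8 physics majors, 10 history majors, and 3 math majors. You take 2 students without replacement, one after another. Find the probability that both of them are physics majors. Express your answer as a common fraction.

7/69

P(all physics majors) = 8/24 × 7/23 = 56/552 = 7/69.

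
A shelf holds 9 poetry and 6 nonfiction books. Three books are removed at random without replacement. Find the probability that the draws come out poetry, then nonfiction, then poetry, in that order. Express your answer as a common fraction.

Chain rule:
P = 9/15 × 6/14 × 8/13 = 432/2730 = 72/455.

72/455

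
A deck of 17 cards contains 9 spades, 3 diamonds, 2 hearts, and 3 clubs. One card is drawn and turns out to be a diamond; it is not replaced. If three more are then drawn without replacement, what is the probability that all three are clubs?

With the first card removed, 3 clubs remain out of 16.
P = 3/16 × 2/15 × 1/14 = 6/3360 = 1/560.

1/560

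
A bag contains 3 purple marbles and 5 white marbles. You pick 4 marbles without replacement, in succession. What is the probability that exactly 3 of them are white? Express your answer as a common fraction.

One ordering (white drawn first) has probability 5/8 × 4/7 × 3/6 × 3/5 = 180/1680 = 3/28.
There are C(4,3) = 4 such orderings, each equally likely, so P = 4 × 3/28 = 3/7.

3/7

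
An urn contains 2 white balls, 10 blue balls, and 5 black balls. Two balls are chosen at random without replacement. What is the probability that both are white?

1/136

P = 2/17 × 1/16 = 2/272 = 1/136.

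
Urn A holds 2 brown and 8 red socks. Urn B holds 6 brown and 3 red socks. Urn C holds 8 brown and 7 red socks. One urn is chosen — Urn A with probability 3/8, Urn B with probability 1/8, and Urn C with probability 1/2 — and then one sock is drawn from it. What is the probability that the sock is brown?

17/40

From Urn A: P(brown) = 2/10.
From Urn B: P(brown) = 6/9.
From Urn C: P(brown) = 8/15.
Total probability = (3/8)(2/10) + (1/8)(6/9) + (1/2)(8/15) = 17/40.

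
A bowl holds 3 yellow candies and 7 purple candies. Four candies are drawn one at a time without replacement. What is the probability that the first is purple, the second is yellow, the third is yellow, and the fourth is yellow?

1/120

Each draw changes the counts, so multiply the conditional probabilities along the sequence:
P = 7/10 × 3/9 × 2/8 × 1/7 = 42/5040 = 1/120.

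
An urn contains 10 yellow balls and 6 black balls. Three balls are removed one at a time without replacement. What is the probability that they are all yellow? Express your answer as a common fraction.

P(all yellow) = 10/16 × 9/15 × 8/14 = 720/3360 = 3/14.

3/14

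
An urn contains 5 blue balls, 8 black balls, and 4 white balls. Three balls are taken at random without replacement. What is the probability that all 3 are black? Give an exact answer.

P = 8/17 × 7/16 × 6/15 = 336/4080 = 7/85.

7/85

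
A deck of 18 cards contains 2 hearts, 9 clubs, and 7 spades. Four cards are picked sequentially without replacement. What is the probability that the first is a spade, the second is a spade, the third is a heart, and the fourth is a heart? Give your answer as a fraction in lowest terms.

7/6120

Chain rule:
P = 7/18 × 6/17 × 2/16 × 1/15 = 84/73440 = 7/6120.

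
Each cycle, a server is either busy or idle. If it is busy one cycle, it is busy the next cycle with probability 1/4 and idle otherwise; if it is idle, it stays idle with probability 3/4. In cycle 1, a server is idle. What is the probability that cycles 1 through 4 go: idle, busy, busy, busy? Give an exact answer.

1/64

Cycle 1 is given. For each transition, use the conditional probability from the current state:
P(busy | idle) = 1/4; P(busy | busy) = 1/4; P(busy | busy) = 1/4.
P = 1/4 × 1/4 × 1/4 = 1/64.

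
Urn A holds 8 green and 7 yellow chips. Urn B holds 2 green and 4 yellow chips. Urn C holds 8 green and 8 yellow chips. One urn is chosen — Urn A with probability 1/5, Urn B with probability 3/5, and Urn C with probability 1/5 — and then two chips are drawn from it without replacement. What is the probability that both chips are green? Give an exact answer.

7/50

From Urn A: P(both green) = (8/15)(7/14) = 4/15.
From Urn B: P(both green) = (2/6)(1/5) = 1/15.
From Urn C: P(both green) = (8/16)(7/15) = 7/30.
Total probability = (1/5)(4/15) + (3/5)(1/15) + (1/5)(7/30) = 7/50.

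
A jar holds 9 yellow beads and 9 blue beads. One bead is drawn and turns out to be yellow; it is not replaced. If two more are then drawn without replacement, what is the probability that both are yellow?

7/34

With the first bead removed, 8 yellow remain out of 17.
P = 8/17 × 7/16 = 56/272 = 7/34.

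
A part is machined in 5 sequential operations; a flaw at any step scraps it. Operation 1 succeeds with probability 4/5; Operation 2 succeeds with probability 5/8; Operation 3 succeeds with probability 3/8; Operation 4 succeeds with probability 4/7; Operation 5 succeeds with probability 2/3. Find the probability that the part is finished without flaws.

Each stage is reached only if all earlier stages succeed, so
P = 4/5 × 5/8 × 3/8 × 4/7 × 2/3 = 480/6720 = 1/14.

1/14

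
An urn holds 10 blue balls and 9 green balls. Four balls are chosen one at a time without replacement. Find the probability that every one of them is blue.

P(all blue) = 10/19 × 9/18 × 8/17 × 7/16 = 5040/93024 = 35/646.

35/646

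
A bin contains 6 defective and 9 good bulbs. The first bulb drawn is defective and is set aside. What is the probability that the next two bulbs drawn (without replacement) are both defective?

10/91

With the first bulb removed, 5 defective remain out of 14.
P = 5/14 × 4/13 = 20/182 = 10/91.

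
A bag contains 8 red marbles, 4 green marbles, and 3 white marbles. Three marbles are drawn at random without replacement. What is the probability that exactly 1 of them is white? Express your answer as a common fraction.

198/455

One ordering (white drawn first) has probability 3/15 × 12/14 × 11/13 = 396/2730 = 66/455.
There are C(3,1) = 3 such orderings, each equally likely, so P = 3 × 66/455 = 198/455.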